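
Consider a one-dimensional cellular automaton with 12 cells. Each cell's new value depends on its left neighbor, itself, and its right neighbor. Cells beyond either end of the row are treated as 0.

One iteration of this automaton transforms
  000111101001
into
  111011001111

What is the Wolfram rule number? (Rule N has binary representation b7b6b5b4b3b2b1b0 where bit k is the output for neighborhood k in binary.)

151

position 4: 111 → 1  (bit 7 = 1)
position 6: 110 → 0  (bit 6 = 0)
position 7: 101 → 0  (bit 5 = 0)
position 9: 100 → 1  (bit 4 = 1)
position 3: 011 → 0  (bit 3 = 0)
position 8: 010 → 1  (bit 2 = 1)
position 2: 001 → 1  (bit 1 = 1)
position 0: 000 → 1  (bit 0 = 1)
bits b7..b0 = 10010111 = 151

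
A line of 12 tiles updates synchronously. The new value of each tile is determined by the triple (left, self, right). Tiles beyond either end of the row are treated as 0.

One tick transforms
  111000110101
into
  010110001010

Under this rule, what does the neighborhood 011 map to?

0

At position 0 the neighborhood is 011; the next row has 0 there.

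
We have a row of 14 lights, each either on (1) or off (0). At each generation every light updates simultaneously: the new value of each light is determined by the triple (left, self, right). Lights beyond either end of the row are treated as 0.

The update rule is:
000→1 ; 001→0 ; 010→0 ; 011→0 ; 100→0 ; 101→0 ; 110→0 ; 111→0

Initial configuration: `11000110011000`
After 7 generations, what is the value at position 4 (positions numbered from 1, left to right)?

1

generation 1: 00010000000011
generation 2: 11000111111000
generation 3: 00010000000011  (repeats generation 1; period 2)
generation 7: 00010000000011
position 4 holds 1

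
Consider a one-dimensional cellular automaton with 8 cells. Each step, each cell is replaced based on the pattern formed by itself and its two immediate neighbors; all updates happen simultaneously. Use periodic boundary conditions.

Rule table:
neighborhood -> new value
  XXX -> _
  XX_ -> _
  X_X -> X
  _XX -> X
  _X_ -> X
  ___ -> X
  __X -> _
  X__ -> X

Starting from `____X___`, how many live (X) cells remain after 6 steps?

5

XXX_XXXX
___XX___
XX_X_XXX
__XXXX__
X_X___XX
_XXXX_X_
count of X: 5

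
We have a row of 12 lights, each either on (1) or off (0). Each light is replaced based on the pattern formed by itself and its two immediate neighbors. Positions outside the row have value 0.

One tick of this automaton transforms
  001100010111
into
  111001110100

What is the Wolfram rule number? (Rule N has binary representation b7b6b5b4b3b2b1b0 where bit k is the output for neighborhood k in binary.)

15

position 10: 111 → 0  (bit 7 = 0)
position 3: 110 → 0  (bit 6 = 0)
position 8: 101 → 0  (bit 5 = 0)
position 4: 100 → 0  (bit 4 = 0)
position 2: 011 → 1  (bit 3 = 1)
position 7: 010 → 1  (bit 2 = 1)
position 1: 001 → 1  (bit 1 = 1)
position 0: 000 → 1  (bit 0 = 1)
bits b7..b0 = 00001111 = 15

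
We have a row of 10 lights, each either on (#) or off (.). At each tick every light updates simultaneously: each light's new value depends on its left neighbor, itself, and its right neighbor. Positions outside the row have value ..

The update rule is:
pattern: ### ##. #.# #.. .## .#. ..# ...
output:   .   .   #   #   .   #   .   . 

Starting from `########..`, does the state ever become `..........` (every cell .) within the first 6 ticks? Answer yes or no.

yes

........#.
........##
..........
all cells are . at tick 3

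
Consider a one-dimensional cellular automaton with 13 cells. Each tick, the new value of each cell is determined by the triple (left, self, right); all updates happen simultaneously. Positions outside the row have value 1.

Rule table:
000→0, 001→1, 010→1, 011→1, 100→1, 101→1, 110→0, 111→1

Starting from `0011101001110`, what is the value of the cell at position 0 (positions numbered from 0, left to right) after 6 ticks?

1

1111011111101
1110111111011
1101111110111
1011111101111
0111111011111
1111110111111
position 0 holds 1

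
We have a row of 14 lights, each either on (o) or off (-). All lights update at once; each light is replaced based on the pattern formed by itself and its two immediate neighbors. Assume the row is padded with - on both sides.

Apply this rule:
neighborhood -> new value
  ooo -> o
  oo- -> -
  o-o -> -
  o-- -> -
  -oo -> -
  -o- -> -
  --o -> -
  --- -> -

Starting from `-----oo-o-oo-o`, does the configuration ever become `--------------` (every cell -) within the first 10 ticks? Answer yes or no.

yes

--------------
all cells are - at tick 1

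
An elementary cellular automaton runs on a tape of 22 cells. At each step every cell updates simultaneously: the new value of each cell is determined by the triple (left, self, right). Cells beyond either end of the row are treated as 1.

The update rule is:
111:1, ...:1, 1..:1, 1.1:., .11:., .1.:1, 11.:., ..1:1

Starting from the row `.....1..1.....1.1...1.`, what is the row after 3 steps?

1111111111111.111.1.11

111111111111111.11111.
11111111111111...111..
1111111111111.111.1.11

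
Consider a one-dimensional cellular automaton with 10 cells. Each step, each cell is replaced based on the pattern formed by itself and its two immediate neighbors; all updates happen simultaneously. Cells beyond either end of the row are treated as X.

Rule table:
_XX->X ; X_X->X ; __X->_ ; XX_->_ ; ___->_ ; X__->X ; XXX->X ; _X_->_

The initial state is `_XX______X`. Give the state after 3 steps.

XX_X_____X
X_X_X____X
_X_X_X___X

_X_X_X___X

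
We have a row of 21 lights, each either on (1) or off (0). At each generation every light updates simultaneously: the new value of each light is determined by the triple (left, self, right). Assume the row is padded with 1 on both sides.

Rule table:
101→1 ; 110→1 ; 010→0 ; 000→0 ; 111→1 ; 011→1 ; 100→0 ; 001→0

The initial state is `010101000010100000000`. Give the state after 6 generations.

generation 1: 101010000001000000000
generation 2: 110100000000000000000
generation 3: 111000000000000000000
generation 4: 111000000000000000000  (fixed point — unchanged through generation 6)

111000000000000000000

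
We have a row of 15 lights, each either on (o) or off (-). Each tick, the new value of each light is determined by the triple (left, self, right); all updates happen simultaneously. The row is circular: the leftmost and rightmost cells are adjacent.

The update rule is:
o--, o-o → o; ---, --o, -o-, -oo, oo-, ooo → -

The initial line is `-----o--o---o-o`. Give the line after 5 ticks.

--o-o-----o--o-

o-----o--o---o-
-o-----o--o---o
o-o-----o--o---
-o-o-----o--o--
--o-o-----o--o-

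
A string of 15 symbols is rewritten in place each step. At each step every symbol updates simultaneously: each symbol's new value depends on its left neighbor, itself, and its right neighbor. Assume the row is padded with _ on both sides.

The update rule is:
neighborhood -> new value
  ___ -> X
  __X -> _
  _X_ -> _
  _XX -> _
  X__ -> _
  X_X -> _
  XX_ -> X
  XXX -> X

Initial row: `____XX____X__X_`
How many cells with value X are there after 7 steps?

5

XXX__X_XX______
_XX_____X_XXXXX
__X_XXX____XXXX
X____XX_XX__XXX
__XX__X__X___XX
X__X_______X__X
_____XXXXX_____
count of X: 5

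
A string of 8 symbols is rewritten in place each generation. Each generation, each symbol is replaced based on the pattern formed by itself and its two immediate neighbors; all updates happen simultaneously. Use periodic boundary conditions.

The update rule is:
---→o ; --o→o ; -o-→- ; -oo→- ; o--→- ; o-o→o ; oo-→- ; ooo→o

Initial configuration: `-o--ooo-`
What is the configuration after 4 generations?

o-o--o--

generation 1: o--o-o--
generation 2: --o-o--o
generation 3: -o-o--o-
generation 4: o-o--o--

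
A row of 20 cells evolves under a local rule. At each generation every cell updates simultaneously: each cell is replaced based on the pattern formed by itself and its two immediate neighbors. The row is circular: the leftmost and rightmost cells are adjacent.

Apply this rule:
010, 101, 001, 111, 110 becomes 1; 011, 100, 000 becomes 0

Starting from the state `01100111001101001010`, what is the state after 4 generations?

11111111011110111011

10101011010111011110
11111101111011101111
11111110111101110111
11111111011110111011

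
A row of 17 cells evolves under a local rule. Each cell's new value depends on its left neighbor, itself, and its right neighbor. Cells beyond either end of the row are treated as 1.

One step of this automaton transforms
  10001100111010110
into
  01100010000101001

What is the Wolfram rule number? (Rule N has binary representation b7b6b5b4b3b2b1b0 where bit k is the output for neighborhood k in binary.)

49

position 9: 111 → 0  (bit 7 = 0)
position 0: 110 → 0  (bit 6 = 0)
position 11: 101 → 1  (bit 5 = 1)
position 1: 100 → 1  (bit 4 = 1)
position 4: 011 → 0  (bit 3 = 0)
position 12: 010 → 0  (bit 2 = 0)
position 3: 001 → 0  (bit 1 = 0)
position 2: 000 → 1  (bit 0 = 1)
bits b7..b0 = 00110001 = 49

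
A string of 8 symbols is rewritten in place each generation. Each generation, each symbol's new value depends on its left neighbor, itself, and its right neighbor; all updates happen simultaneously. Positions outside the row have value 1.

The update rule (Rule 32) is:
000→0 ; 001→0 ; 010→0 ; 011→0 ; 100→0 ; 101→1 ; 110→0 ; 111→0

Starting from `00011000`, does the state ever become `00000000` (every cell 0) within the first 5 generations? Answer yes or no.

generation 1: 00000000
all cells are 0 at generation 1

yes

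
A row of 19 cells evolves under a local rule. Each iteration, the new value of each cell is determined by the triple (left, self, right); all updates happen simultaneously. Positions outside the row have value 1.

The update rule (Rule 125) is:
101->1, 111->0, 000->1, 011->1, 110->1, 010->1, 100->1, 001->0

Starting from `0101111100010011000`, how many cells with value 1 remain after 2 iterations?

12

iteration 1: 1111000111011011110
iteration 2: 0001110101111110011
count of 1: 12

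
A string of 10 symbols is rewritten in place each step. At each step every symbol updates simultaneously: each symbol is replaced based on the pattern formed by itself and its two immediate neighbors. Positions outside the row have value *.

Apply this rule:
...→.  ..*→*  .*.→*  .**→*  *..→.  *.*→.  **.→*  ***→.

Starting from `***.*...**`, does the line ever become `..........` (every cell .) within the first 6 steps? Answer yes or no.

no

..*.*..**.
.**.*.***.
.**.*.*.*.
.**.*.*.*.  (fixed point — unchanged through step 6)
step 6 is .**.*.*.*., still not uniform .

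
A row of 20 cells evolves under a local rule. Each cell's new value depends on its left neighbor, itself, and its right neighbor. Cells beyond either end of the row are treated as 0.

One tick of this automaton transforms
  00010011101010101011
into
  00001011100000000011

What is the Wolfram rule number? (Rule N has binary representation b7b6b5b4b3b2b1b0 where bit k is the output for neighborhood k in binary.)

216

position 7: 111 → 1  (bit 7 = 1)
position 8: 110 → 1  (bit 6 = 1)
position 9: 101 → 0  (bit 5 = 0)
position 4: 100 → 1  (bit 4 = 1)
position 6: 011 → 1  (bit 3 = 1)
position 3: 010 → 0  (bit 2 = 0)
position 2: 001 → 0  (bit 1 = 0)
position 0: 000 → 0  (bit 0 = 0)
bits b7..b0 = 11011000 = 216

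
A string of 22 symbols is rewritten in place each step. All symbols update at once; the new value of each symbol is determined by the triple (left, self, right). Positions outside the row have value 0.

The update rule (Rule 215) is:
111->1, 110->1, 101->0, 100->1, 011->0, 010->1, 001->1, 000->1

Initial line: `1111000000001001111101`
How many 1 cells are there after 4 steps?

18

0111111111111110111101
1011111111111110011101
1001111111111111101101
1110111111111111100101
count of 1: 18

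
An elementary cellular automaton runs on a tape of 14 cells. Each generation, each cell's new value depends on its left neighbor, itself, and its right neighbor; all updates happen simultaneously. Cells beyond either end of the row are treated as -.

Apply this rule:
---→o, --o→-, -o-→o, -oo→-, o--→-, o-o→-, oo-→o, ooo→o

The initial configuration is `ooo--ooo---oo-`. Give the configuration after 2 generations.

generation 1: -oo---oo-o--o-
generation 2: --o-o--o-o--o-

--o-o--o-o--o-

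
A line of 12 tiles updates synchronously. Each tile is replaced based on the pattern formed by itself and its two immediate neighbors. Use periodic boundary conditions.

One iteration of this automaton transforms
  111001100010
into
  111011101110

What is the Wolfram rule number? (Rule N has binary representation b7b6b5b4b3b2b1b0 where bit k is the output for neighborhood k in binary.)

position 1: 111 → 1  (bit 7 = 1)
position 2: 110 → 1  (bit 6 = 1)
position 11: 101 → 0  (bit 5 = 0)
position 3: 100 → 0  (bit 4 = 0)
position 0: 011 → 1  (bit 3 = 1)
position 10: 010 → 1  (bit 2 = 1)
position 4: 001 → 1  (bit 1 = 1)
position 8: 000 → 1  (bit 0 = 1)
bits b7..b0 = 11001111 = 207

207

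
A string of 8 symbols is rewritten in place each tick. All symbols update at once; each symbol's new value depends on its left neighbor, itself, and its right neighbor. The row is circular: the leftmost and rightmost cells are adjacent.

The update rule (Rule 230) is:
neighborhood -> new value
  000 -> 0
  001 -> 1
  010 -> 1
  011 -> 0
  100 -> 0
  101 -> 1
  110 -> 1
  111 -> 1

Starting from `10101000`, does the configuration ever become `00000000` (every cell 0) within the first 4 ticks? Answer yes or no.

11111001
11111010
01111111
10111111
tick 4 is 10111111, still not uniform 0

no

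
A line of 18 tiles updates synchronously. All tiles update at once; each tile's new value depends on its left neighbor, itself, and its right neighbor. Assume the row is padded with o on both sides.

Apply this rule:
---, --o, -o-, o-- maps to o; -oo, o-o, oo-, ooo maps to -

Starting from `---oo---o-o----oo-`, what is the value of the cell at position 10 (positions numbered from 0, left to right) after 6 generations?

ooo--oooo-ooooo---
---oo----------ooo
ooo--oooooooooo---
---oo----------ooo  (repeats generation 2; period 2)
generation 6: ---oo----------ooo
position 10 holds -

-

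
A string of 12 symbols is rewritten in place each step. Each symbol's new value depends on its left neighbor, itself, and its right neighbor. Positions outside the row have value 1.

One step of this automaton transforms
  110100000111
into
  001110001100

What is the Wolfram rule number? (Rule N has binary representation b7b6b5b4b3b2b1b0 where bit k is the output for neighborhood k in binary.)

position 0: 111 → 0  (bit 7 = 0)
position 1: 110 → 0  (bit 6 = 0)
position 2: 101 → 1  (bit 5 = 1)
position 4: 100 → 1  (bit 4 = 1)
position 9: 011 → 1  (bit 3 = 1)
position 3: 010 → 1  (bit 2 = 1)
position 8: 001 → 1  (bit 1 = 1)
position 5: 000 → 0  (bit 0 = 0)
bits b7..b0 = 00111110 = 62

62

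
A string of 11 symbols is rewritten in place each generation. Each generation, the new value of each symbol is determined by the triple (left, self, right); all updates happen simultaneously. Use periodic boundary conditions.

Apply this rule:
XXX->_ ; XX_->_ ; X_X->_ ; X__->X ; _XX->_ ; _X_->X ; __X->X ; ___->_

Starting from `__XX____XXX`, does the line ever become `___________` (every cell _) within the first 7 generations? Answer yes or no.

XX__X__X___
__XXXXXXX_X
XX________X
__X______X_
_XXX____XXX
____X__X___
___XXXXXX__
generation 7 is ___XXXXXX__, still not uniform _

no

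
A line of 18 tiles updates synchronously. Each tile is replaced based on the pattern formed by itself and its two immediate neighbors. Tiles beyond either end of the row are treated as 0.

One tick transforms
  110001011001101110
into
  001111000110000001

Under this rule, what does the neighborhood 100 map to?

At position 2 the neighborhood is 100; the next row has 1 there.

1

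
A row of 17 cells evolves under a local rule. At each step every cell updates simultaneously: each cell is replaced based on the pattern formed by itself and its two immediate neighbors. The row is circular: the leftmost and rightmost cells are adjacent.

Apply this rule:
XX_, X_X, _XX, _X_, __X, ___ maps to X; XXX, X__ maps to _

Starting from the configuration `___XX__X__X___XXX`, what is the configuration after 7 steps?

XX__XXXXX___X_XXX

_XXXX_XX_XX_XXX_X
XX__XXXXXXXXX_XXX
_X_XX_______XXX__
XXXXX_XXXXXXX_X_X
____XXX_____XXXXX
_XXXX_X_XXXXX___X
XX__XXXXX___X_XXX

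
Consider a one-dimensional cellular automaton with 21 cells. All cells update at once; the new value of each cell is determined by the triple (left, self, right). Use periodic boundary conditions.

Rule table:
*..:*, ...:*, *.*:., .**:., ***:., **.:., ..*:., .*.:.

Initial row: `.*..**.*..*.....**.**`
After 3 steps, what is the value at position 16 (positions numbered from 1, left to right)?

.

step 1: ..*.....*..****......
step 2: *..****..*.....******
step 3: .*.....*..****.......
position 16 holds .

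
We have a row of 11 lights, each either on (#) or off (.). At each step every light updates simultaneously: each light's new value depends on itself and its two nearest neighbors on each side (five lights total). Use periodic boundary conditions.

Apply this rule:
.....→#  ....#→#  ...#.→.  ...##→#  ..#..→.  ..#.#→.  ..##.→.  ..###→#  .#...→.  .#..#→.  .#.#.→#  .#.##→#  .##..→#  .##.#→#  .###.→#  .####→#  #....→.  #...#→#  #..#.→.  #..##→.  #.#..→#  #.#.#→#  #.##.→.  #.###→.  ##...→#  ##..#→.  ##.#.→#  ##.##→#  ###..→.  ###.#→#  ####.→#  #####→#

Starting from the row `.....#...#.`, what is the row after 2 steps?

step 1: .###...#...
step 2: ###.##....#

###.##....#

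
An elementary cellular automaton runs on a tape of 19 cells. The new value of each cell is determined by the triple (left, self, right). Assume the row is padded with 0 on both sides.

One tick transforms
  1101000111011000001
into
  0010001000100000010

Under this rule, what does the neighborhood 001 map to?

At position 6 the neighborhood is 001; the next row has 1 there.

1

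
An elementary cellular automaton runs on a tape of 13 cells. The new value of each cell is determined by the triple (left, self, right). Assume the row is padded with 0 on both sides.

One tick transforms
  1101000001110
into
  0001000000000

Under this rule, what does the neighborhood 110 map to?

At position 1 the neighborhood is 110; the next row has 0 there.

0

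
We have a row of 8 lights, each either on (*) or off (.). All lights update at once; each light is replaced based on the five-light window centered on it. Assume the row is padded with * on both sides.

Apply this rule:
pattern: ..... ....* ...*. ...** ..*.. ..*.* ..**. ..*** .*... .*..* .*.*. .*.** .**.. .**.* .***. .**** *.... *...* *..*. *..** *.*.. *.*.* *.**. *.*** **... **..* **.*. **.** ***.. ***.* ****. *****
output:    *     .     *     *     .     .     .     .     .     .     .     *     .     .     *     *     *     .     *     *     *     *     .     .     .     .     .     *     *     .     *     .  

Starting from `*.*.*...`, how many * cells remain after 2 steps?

..*.*..*
.*..*.*.
count of *: 3

3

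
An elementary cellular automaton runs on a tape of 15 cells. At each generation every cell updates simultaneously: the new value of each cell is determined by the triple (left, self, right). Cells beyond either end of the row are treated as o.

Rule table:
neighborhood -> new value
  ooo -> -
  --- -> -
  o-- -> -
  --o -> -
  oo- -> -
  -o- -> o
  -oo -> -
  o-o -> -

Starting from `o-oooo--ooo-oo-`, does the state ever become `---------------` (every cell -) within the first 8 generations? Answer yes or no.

---------------
all cells are - at generation 1

yes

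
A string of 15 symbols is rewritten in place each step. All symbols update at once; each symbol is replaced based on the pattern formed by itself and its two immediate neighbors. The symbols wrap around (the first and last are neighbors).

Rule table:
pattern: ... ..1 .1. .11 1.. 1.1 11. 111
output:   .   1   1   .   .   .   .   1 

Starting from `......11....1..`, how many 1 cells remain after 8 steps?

3

.....1.....11..
....11....1....
...1.....11....
..11....1......
.1.....11......
11....1........
.....11.......1
....1........11
count of 1: 3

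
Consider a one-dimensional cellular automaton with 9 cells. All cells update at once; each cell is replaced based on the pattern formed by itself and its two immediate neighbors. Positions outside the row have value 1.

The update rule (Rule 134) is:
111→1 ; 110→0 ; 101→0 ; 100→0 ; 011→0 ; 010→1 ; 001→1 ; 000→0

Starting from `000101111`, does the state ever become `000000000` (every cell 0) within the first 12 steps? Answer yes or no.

001100111
010001011
010011001
010100010
010100110
010101000
010101001
010101010
010101010  (fixed point — unchanged through step 12)
step 12 is 010101010, still not uniform 0

no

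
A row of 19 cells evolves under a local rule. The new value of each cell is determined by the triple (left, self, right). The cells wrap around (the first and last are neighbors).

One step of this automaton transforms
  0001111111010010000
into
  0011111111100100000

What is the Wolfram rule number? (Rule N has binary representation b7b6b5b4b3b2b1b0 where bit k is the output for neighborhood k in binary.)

position 4: 111 → 1  (bit 7 = 1)
position 9: 110 → 1  (bit 6 = 1)
position 10: 101 → 1  (bit 5 = 1)
position 12: 100 → 0  (bit 4 = 0)
position 3: 011 → 1  (bit 3 = 1)
position 11: 010 → 0  (bit 2 = 0)
position 2: 001 → 1  (bit 1 = 1)
position 0: 000 → 0  (bit 0 = 0)
bits b7..b0 = 11101010 = 234

234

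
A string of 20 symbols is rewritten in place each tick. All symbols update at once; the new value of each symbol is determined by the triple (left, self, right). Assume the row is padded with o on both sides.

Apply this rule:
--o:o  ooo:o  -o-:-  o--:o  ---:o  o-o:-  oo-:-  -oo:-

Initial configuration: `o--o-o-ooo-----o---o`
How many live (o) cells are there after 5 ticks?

-oo-----o-ooooo-ooo-
---ooooo---ooo---o--
ooo-ooo-ooo-o-ooo-oo
oo---o---o-----o---o
o-ooo-ooo-ooooo-ooo-
count of o: 15

15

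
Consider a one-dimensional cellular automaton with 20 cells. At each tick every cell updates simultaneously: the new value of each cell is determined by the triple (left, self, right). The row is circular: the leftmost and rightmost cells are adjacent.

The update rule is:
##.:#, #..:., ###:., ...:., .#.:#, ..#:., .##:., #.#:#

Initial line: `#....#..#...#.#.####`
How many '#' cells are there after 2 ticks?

tick 1: #....#..#...####....
tick 2: #....#..#......#....
count of #: 4

4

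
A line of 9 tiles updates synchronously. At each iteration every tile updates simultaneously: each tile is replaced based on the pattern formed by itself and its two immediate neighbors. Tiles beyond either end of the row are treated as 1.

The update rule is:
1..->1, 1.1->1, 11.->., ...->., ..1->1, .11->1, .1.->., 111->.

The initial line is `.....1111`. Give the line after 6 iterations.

..1.11.11

iteration 1: 1...11...
iteration 2: .1.11.1.1
iteration 3: 1.11.1.11
iteration 4: .11.1.11.
iteration 5: 11.1.11.1
iteration 6: ..1.11.11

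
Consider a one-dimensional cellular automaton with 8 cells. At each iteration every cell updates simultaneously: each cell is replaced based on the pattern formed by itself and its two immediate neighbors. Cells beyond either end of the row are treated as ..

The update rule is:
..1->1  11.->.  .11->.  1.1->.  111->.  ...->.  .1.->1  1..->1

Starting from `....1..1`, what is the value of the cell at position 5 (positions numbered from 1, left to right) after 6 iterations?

.

iteration 1: ...11111
iteration 2: ..1.....
iteration 3: .111....
iteration 4: 1...1...
iteration 5: 11.111..
iteration 6: ......1.
position 5 holds .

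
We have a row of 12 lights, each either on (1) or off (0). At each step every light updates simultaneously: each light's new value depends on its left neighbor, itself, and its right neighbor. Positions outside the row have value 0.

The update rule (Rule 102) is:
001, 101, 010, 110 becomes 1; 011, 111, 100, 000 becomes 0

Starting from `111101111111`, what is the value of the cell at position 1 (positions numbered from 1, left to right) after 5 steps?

000110000001
001010000011
011110000101
100010001111
100110010001
position 1 holds 1

1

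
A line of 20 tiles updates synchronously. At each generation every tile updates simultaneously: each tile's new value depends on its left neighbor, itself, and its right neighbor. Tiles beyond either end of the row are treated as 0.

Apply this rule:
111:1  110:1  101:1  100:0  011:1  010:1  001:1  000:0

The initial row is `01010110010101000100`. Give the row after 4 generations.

11111110111111001100
11111111111111011100
11111111111111111100
11111111111111111100

11111111111111111100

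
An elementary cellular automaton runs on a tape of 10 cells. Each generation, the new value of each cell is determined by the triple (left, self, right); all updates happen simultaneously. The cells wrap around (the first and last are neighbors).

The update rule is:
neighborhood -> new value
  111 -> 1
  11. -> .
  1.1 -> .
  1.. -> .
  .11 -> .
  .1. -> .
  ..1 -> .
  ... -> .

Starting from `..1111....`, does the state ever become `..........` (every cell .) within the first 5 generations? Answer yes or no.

yes

...11.....
..........
all cells are . at generation 2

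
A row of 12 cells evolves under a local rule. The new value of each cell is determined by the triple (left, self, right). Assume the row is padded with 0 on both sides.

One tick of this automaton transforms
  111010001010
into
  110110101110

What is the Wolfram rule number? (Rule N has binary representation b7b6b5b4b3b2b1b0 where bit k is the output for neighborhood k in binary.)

173

position 1: 111 → 1  (bit 7 = 1)
position 2: 110 → 0  (bit 6 = 0)
position 3: 101 → 1  (bit 5 = 1)
position 5: 100 → 0  (bit 4 = 0)
position 0: 011 → 1  (bit 3 = 1)
position 4: 010 → 1  (bit 2 = 1)
position 7: 001 → 0  (bit 1 = 0)
position 6: 000 → 1  (bit 0 = 1)
bits b7..b0 = 10101101 = 173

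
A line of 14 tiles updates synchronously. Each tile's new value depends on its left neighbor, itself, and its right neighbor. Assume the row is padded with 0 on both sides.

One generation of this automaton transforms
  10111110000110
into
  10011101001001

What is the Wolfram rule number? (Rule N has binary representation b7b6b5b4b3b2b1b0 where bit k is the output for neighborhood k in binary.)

position 3: 111 → 1  (bit 7 = 1)
position 6: 110 → 0  (bit 6 = 0)
position 1: 101 → 0  (bit 5 = 0)
position 7: 100 → 1  (bit 4 = 1)
position 2: 011 → 0  (bit 3 = 0)
position 0: 010 → 1  (bit 2 = 1)
position 10: 001 → 1  (bit 1 = 1)
position 8: 000 → 0  (bit 0 = 0)
bits b7..b0 = 10010110 = 150

150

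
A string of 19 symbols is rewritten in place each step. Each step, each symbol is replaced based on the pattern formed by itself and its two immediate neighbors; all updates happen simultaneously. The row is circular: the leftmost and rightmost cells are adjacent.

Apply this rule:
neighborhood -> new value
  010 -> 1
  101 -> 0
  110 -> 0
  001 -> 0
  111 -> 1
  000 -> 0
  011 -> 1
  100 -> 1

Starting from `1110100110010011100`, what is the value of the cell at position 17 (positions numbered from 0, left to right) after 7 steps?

1100110101011011010
1010100101010010010
1010110101011011010
1010100101010010010  (repeats step 2; period 2)
step 7: 1010110101011011010
position 17 holds 1

1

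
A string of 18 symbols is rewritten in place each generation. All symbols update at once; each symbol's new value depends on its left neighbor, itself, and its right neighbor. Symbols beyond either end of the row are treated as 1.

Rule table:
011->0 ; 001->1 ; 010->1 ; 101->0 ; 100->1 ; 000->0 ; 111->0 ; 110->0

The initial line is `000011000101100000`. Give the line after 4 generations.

100100101100010001
011111100010111010
000000010110000010
100000110001000110

100000110001000110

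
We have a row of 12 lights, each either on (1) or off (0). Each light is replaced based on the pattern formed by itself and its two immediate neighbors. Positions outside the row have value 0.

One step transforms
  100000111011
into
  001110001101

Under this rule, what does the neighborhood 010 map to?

At position 0 the neighborhood is 010; the next row has 0 there.

0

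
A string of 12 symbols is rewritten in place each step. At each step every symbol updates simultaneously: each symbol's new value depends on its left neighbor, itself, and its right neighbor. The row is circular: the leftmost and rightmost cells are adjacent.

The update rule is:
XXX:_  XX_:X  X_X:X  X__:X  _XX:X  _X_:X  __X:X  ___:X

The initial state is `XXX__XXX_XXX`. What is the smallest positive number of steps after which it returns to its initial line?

2

__XXXX_XXX__
XXX__XXX_XXX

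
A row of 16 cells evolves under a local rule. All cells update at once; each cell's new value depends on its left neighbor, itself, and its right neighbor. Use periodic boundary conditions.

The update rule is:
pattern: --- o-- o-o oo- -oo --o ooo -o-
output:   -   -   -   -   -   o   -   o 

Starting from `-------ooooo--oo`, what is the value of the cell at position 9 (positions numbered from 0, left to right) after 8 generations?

-

------o------o--
-----oo-----oo--
----o------o----
---oo-----oo----
--o------o------
-oo-----oo------
o------o--------
o-----oo-------o
position 9 holds -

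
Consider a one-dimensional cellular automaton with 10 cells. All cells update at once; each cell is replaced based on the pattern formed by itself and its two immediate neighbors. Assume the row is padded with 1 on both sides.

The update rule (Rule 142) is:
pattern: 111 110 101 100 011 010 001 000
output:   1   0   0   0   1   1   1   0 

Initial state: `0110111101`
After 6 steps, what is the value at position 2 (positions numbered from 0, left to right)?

step 1: 0100111001
step 2: 0101110011
step 3: 0101100111
step 4: 0101001111
step 5: 0101011111
step 6: 0101011111
position 2 holds 0

0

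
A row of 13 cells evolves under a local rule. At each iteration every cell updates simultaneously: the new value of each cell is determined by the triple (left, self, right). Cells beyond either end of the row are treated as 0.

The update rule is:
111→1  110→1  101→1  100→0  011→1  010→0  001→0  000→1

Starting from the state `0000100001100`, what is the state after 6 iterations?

iteration 1: 1110001101101
iteration 2: 1110101111110
iteration 3: 1111011111110
iteration 4: 1111111111110
iteration 5: 1111111111110  (fixed point — unchanged through iteration 6)

1111111111110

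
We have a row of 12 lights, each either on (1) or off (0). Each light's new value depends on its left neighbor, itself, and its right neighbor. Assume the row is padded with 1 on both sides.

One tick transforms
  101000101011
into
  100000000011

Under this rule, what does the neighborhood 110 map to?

1

At position 0 the neighborhood is 110; the next row has 1 there.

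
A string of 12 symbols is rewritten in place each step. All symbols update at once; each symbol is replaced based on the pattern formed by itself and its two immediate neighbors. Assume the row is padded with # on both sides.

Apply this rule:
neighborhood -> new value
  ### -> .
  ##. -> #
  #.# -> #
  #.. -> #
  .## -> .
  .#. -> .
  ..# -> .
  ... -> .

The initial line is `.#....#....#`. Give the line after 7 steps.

step 1: #.#....#....
step 2: ##.#....#...
step 3: .##.#....#..
step 4: #.##.#....#.
step 5: ##.##.#....#
step 6: .##.##.#....
step 7: #.##.##.#...

#.##.##.#...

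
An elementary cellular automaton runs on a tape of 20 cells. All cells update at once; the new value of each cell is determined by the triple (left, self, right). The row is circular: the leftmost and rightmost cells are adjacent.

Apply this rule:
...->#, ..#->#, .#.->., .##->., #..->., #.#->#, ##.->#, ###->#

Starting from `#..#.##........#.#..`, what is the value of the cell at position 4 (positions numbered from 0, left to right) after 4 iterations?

iteration 1: ..#.#.#.#######.#..#
iteration 2: .#.#.#.#.#######..#.
iteration 3: #.#.#.#.#.######.#..
iteration 4: .#.#.#.#.#.######..#
position 4 holds .

.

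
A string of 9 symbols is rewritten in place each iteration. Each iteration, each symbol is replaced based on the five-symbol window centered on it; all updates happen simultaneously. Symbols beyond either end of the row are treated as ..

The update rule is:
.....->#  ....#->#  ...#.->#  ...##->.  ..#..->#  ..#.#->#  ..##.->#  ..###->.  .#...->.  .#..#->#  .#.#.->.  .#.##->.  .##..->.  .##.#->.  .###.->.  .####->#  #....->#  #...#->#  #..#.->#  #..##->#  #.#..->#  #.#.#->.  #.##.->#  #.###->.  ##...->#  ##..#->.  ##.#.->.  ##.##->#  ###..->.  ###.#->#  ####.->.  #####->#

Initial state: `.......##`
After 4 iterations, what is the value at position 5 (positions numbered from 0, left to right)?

#

iteration 1: ######.#.
iteration 2: .###.#.#.
iteration 3: ...#...#.
iteration 4: ####.###.
position 5 holds #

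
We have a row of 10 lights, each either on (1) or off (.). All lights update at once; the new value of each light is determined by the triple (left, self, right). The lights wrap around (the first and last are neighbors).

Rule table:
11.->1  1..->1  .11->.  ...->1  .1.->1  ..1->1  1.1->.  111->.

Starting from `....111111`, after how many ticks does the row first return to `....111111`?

1111.....1
...111111.
111.....11
..111111..
11.....111
.111111...
1.....1111
111111....
.....11111
11111....1
....11111.
1111....11
...11111..
111....111
..11111...
11....1111
.11111....
1....11111
11111.....
....111111

20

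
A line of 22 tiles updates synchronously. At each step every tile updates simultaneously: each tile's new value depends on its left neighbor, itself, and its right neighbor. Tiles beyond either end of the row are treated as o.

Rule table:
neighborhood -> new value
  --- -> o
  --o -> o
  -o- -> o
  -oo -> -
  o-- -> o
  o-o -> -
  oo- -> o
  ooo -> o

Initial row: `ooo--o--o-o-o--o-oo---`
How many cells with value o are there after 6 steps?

18

ooooooooo-o-oooo--oooo
ooooooooo-o--ooooo-ooo
ooooooooo-ooo-oooo--oo
ooooooooo--oo--ooooo-o
ooooooooooo-ooo-oooo--
ooooooooooo--oo--ooooo
count of o: 18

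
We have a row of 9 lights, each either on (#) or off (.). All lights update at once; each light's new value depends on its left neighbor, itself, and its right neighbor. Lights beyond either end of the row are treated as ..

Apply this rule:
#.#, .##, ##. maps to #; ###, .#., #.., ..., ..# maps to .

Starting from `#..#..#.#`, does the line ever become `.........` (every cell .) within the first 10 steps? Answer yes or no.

yes

.......#.
.........
all cells are . at step 2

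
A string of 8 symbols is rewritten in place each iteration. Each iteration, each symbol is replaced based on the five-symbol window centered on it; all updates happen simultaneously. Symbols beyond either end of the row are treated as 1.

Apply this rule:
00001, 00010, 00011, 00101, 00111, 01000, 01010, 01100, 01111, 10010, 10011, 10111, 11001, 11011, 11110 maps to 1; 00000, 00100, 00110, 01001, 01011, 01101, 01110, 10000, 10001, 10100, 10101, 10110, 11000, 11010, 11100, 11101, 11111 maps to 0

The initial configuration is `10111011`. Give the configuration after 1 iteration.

01100111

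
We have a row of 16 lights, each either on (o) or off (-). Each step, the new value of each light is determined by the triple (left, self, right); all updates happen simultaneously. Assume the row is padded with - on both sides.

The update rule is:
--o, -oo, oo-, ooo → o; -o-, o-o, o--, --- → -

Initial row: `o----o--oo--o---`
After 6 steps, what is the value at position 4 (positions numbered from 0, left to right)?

o

----o--ooo-o----
---o--oooo------
--o--ooooo------
-o--oooooo------
o--ooooooo------
--oooooooo------
position 4 holds o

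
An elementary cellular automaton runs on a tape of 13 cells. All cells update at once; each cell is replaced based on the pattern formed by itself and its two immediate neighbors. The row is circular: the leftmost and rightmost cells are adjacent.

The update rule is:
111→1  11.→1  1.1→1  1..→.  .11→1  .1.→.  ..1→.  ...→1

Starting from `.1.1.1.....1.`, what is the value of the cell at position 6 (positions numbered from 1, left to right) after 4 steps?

step 1: ..1.1..111...
step 2: 1..1...111.11
step 3: 1....1.111111
step 4: 1.11..1111111
position 6 holds .

.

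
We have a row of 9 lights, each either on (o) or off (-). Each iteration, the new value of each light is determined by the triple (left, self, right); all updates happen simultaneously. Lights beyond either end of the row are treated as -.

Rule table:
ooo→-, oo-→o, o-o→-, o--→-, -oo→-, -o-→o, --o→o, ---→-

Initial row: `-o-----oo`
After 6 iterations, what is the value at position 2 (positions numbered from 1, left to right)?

oo----o-o
-o---oo-o
oo--o-o-o
-o-oo-o-o
oo--o-o-o  (repeats iteration 3; period 2)
iteration 6: -o-oo-o-o
position 2 holds o

o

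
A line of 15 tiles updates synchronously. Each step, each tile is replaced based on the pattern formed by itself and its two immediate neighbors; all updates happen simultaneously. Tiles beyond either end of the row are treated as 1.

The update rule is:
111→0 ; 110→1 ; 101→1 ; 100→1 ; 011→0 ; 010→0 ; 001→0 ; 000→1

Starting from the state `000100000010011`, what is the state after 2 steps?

110011111001000
011000001100110

011000001100110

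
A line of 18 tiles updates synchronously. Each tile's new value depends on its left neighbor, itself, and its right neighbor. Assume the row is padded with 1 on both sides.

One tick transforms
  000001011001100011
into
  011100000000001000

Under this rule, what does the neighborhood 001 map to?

At position 4 the neighborhood is 001; the next row has 0 there.

0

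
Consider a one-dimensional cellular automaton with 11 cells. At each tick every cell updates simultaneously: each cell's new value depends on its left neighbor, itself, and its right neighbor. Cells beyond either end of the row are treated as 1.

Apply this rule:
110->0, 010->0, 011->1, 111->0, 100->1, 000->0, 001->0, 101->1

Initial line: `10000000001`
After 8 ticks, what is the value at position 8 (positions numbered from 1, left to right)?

0

01000000001
10100000001
01010000001
10101000001
01010100001
10101010001
01010101001
10101010101
position 8 holds 0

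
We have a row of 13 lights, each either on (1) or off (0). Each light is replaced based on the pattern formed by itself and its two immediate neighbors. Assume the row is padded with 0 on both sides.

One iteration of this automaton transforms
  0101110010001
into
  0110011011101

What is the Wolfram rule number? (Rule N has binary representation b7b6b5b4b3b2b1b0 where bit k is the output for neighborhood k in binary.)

117

position 4: 111 → 0  (bit 7 = 0)
position 5: 110 → 1  (bit 6 = 1)
position 2: 101 → 1  (bit 5 = 1)
position 6: 100 → 1  (bit 4 = 1)
position 3: 011 → 0  (bit 3 = 0)
position 1: 010 → 1  (bit 2 = 1)
position 0: 001 → 0  (bit 1 = 0)
position 10: 000 → 1  (bit 0 = 1)
bits b7..b0 = 01110101 = 117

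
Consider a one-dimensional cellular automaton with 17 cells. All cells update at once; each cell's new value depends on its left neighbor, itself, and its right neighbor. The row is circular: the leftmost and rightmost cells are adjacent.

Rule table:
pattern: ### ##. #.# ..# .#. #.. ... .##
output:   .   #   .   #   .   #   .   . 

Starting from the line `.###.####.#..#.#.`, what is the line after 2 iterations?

###.#..#.##.##.#.

iteration 1: #..#....#..##...#
iteration 2: ###.#..#.##.##.#.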